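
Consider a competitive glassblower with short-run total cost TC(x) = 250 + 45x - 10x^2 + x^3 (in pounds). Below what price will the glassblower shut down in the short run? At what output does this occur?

Short-run supply begins at min AVC. From VC = 45x - 10x^2 + x^3, AVC = 45 - 10x + x^2.
dAVC/dx = -10 + 2x = 0 gives x = 5. min AVC = 45 - 10·5 + 5^2 = 20.
For P < £20 the firm produces nothing.

£20 per unit, at x = 5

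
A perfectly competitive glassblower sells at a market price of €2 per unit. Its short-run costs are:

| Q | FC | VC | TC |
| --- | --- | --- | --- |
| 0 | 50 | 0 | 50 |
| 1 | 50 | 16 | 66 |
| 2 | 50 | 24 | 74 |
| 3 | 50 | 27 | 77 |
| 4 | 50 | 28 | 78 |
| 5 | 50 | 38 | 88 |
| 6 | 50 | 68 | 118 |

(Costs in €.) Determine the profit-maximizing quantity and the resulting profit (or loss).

Q = 0 (shut down); profit = -€50

Tabulate TR − TC: Q=0: -50; Q=1: -64; Q=2: -70; Q=3: -71; Q=4: -70; Q=5: -78; Q=6: -106.
Profit is highest at Q = 0. Equivalently, the lowest AVC in the table is 28/4 ≈ €7 at Q = 4, and P = €2 falls below it — price never covers variable cost, so the firm shuts down and loses only its fixed cost.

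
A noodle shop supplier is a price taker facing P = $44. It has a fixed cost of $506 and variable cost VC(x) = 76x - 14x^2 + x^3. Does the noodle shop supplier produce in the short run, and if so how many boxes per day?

Strip out fixed cost: VC = 76x - 14x^2 + x^3. Then AVC = 76 - 14x + x^2 and MC = 76 - 28x + 3x^2.
AVC is minimized where dAVC/dx = -14 + 2x = 0, at x = 7; min AVC = 76 - 14·7 + 7^2 = $27.
Because $44 ≥ $27, revenue can cover variable cost; the firm operates.
Solving P = MC: 32 - 28x + 3x^2 = 0 ⇒ x = 4/3 or 8. On the upward-sloping branch, x* = 8.
Check: AVC at x = 8 is $28 ≤ P, so revenue covers variable cost.
Profit = P·x − TC = 44·8 − 730 = -$378, a loss, but smaller than the $506 fixed cost the firm would lose by shutting down.

Produce at x = 8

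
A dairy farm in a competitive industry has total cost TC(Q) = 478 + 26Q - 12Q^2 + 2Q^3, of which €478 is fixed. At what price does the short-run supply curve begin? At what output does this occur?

The firm shuts down when price falls below the minimum of average variable cost. AVC = VC/Q = 26 - 12Q + 2Q^2.
dAVC/dQ = -12 + 4Q = 0 gives Q = 3. min AVC = 26 - 12·3 + 2·3^2 = 8.
So the shutdown price is €8.

€8 per unit, at Q = 3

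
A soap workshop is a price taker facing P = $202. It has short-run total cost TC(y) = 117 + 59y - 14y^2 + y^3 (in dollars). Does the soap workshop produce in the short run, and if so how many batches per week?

Produce at y = 13

From TC, MC = TC'(y) = 59 - 28y + 3y^2 and AVC = VC/y = 59 - 14y + y^2.
The AVC parabola has its vertex at y = 14/2 = 7, where AVC = 59 - 14·7 + 7^2 = $10.
Because $202 ≥ $10, revenue can cover variable cost; the firm operates.
Solving P = MC: -143 - 28y + 3y^2 = 0 ⇒ y = -11/3 or 13. On the upward-sloping branch, y* = 13.
Check: AVC at y = 13 is $46 ≤ P, so revenue covers variable cost.
Profit = P·y − TC = 202·13 − 715 = $1911.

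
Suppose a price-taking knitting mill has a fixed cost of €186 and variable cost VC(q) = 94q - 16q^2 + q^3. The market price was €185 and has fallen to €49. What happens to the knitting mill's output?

MC = 94 - 32q + 3q^2; the shutdown threshold is min AVC = €30 (at q = 8).
With P = €185 above the shutdown price, P = MC gives q = 13.
At P = €49 ≥ min AVC, set P = MC: q = 9. The firm stays open but cuts output.

Output falls from 13 to 9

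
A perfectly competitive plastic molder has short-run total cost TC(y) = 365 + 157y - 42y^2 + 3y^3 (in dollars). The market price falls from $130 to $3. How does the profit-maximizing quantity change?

AVC = 157 - 42y + 3y^2, minimized at y = 7 where min AVC = $10. MC = 157 - 84y + 9y^2.
At P = $130 ≥ min AVC, set P = MC on the rising branch: y = 9.
At P = $3 < min AVC = $10, price no longer covers variable cost at any output, so the firm shuts down: y = 0.

Output falls from 9 to 0 (the firm shuts down)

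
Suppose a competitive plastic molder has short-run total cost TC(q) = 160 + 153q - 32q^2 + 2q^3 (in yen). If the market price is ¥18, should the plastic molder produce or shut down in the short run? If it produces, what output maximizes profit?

Variable cost is VC = 153q - 32q^2 + 2q^3, so AVC = VC/q = 153 - 32q + 2q^2 and MC = dTC/dq = 153 - 64q + 6q^2.
The AVC parabola has its vertex at q = 32/4 = 8, where AVC = 153 - 32·8 + 2·8^2 = ¥25.
Since P = ¥18 < min AVC = ¥25, price fails to cover variable cost at any output.
Best response: produce nothing and absorb the ¥160 fixed cost.

Shut down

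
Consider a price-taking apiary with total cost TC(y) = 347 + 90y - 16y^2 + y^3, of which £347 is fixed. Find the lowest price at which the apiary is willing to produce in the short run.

£26 per unit

Short-run supply begins at min AVC. From VC = 90y - 16y^2 + y^3, AVC = 90 - 16y + y^2.
At the minimum of AVC, MC = AVC. MC = 90 - 32y + 3y^2; setting MC = AVC gives 2y^2 - 16y = 0, so y = 8. min AVC = 26.
So the shutdown price is £26.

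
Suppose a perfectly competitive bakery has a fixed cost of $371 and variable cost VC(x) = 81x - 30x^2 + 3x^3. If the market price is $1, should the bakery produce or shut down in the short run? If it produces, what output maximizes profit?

Variable cost is VC = 81x - 30x^2 + 3x^3, so AVC = VC/x = 81 - 30x + 3x^2 and MC = dTC/dx = 81 - 60x + 9x^2.
The AVC parabola has its vertex at x = 30/6 = 5, where AVC = 81 - 30·5 + 3·5^2 = $6.
Since P = $1 < min AVC = $6, price fails to cover variable cost at any output.
Shutting down limits the loss to fixed cost, $371.

Shut down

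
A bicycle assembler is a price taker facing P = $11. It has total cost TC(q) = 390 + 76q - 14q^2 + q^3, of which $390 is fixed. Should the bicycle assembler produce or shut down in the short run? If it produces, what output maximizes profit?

Shut down

From TC, MC = TC'(q) = 76 - 28q + 3q^2 and AVC = VC/q = 76 - 14q + q^2.
AVC hits its minimum where MC = AVC, at q = 7, giving min AVC = 76 - 14·7 + 7^2 = $27.
With P < min AVC ($11 < $27), every unit sold adds to the loss.
Shutting down limits the loss to fixed cost, $390.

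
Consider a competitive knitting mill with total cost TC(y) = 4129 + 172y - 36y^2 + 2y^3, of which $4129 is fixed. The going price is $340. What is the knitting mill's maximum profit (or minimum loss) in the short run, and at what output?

AVC = 172 - 36y + 2y^2; min AVC = $10 at y = 9. Since P = $340 ≥ min AVC, the firm produces.
MC = 172 - 72y + 6y^2. Setting P = MC and taking the root on the rising branch gives y* = 14.
TR = 340·14 = 4760. TC = 4129 + 840 = 4969. Profit = 4760 − 4969 = -$209.
By producing, the firm covers all variable cost plus $3920 of fixed cost; shutting down would lose the full $4129.

Profit = -$209 at y = 14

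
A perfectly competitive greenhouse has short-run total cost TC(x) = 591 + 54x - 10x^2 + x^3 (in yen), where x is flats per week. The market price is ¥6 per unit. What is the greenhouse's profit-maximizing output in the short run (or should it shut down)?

Variable cost is VC = 54x - 10x^2 + x^3, so AVC = VC/x = 54 - 10x + x^2 and MC = dTC/dx = 54 - 20x + 3x^2.
The AVC parabola has its vertex at x = 10/2 = 5, where AVC = 54 - 10·5 + 5^2 = ¥29.
Since P = ¥6 < min AVC = ¥29, price fails to cover variable cost at any output.
The firm minimizes its loss by shutting down and losing only its fixed cost of ¥591.

Shut down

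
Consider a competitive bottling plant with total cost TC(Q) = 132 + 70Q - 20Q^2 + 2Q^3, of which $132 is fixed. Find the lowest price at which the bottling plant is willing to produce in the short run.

Short-run supply begins at min AVC. From VC = 70Q - 20Q^2 + 2Q^3, AVC = 70 - 20Q + 2Q^2.
At the minimum of AVC, MC = AVC. MC = 70 - 40Q + 6Q^2; setting MC = AVC gives 4Q^2 - 20Q = 0, so Q = 5. min AVC = 20.
For P < $20 the firm produces nothing.

$20 per unit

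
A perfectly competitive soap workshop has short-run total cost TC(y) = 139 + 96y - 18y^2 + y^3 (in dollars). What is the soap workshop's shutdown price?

$15 per unit

The firm shuts down when price falls below the minimum of average variable cost. AVC = VC/y = 96 - 18y + y^2.
At the minimum of AVC, MC = AVC. MC = 96 - 36y + 3y^2; setting MC = AVC gives 2y^2 - 18y = 0, so y = 9. min AVC = 15.
For P < $15 the firm produces nothing.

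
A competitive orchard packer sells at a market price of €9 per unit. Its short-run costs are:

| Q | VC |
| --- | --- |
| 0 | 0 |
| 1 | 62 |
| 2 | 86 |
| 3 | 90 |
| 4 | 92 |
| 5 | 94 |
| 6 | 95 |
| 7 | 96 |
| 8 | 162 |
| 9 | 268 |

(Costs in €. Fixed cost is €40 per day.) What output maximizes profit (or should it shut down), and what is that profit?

Tabulate TR − TC: Q=0: -40; Q=1: -93; Q=2: -108; Q=3: -103; Q=4: -96; Q=5: -89; Q=6: -81; Q=7: -73; Q=8: -130; Q=9: -227.
Profit is highest at Q = 0. Equivalently, the lowest AVC in the table is 96/7 ≈ €13.71 at Q = 7, and P = €9 falls below it — price never covers variable cost, so the firm shuts down and loses only its fixed cost.

Q = 0 (shut down); profit = -€40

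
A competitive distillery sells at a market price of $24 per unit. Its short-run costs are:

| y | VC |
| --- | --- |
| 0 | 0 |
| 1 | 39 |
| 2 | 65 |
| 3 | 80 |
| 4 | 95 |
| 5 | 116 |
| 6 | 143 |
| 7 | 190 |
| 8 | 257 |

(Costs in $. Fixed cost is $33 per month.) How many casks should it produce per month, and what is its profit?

Tabulate TR − TC: y=0: -33; y=1: -48; y=2: -50; y=3: -41; y=4: -32; y=5: -29; y=6: -32; y=7: -55; y=8: -98.
Profit is maximized at y = 5. AVC there is 116/5 = $23.20 ≤ P, so producing beats shutting down (which would give -$33).

y = 5; profit = -$29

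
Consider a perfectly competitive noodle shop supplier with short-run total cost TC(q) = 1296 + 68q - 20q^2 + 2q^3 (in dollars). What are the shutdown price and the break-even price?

AVC = 68 - 20q + 2q^2; minimized at q = 5, giving min AVC = $18. That is the shutdown price.
ATC = 1296/q + 68 - 20q + 2q^2. Setting dATC/dq = −1296/q^2 − 20 + 4q = 0 gives q = 9 (since 4·9^3 − 20·9^2 = 1296).
min ATC = 1296/9 + 68 − 20·9 + 2·9^2 = $194. That is the break-even price.
For $18 ≤ P < $194 the firm produces at a loss; below $18 it shuts down.

Shutdown price = $18; break-even price = $194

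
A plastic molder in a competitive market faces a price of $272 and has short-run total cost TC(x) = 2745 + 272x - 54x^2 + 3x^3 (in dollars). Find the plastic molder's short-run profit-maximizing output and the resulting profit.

AVC = 272 - 54x + 3x^2 has its minimum $29 at x = 9; price $272 clears that bar, so the firm operates.
With MC = 272 - 108x + 9x^2, P = MC on the upward-sloping part at x* = 12.
TR = 272·12 = 3264. TC = 2745 + 672 = 3417. Profit = 3264 − 3417 = -$153.
By producing, the firm covers all variable cost plus $2592 of fixed cost; shutting down would lose the full $2745.

Profit = -$153 at x = 12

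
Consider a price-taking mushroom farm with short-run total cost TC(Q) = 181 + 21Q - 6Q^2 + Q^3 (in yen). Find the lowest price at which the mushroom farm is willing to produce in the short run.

The firm shuts down when price falls below the minimum of average variable cost. AVC = VC/Q = 21 - 6Q + Q^2.
At the minimum of AVC, MC = AVC. MC = 21 - 12Q + 3Q^2; setting MC = AVC gives 2Q^2 - 6Q = 0, so Q = 3. min AVC = 12.
The firm shuts down for any P below ¥12.

¥12 per unit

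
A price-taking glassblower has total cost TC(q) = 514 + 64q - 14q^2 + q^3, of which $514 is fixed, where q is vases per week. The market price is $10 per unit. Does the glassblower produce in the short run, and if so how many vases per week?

Shut down

Strip out fixed cost: VC = 64q - 14q^2 + q^3. Then AVC = 64 - 14q + q^2 and MC = 64 - 28q + 3q^2.
AVC is minimized where dAVC/dq = -14 + 2q = 0, at q = 7; min AVC = 64 - 14·7 + 7^2 = $15.
With P < min AVC ($10 < $15), every unit sold adds to the loss.
Shutting down limits the loss to fixed cost, $514.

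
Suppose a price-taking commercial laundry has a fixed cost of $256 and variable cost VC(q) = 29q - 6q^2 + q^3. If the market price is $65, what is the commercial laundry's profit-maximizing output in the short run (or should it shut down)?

Produce at q = 6

From TC, MC = TC'(q) = 29 - 12q + 3q^2 and AVC = VC/q = 29 - 6q + q^2.
AVC is minimized where dAVC/dq = -6 + 2q = 0, at q = 3; min AVC = 29 - 6·3 + 3^2 = $20.
Because $65 ≥ $20, revenue can cover variable cost; the firm operates.
Solving P = MC: -36 - 12q + 3q^2 = 0 ⇒ q = -2 or 6. On the upward-sloping branch, q* = 6.
Check: AVC at q = 6 is $29 ≤ P, so revenue covers variable cost.
Profit = P·q − TC = 65·6 − 430 = -$40, a loss, but smaller than the $256 fixed cost the firm would lose by shutting down.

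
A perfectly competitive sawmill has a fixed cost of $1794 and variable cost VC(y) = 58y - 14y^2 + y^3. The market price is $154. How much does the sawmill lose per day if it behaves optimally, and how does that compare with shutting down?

AVC = 58 - 14y + y^2 has its minimum $9 at y = 7; price $154 clears that bar, so the firm operates.
MC = 58 - 28y + 3y^2. Setting P = MC and taking the root on the rising branch gives y* = 12.
TR = 154·12 = 1848. TC = 1794 + 408 = 2202. Profit = 1848 − 2202 = -$354.
By producing, the firm covers all variable cost plus $1440 of fixed cost; shutting down would lose the full $1794.

Profit = -$354 at y = 12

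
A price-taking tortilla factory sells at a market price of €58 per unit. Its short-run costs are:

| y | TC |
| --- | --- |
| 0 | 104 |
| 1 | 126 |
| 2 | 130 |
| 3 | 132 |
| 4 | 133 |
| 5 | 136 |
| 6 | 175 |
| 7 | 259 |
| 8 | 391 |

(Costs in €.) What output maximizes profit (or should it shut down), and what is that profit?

y = 6; profit = €173

Profit at each row (π = 58y − TC): y=0: -104; y=1: -68; y=2: -14; y=3: 42; y=4: 99; y=5: 154; y=6: 173; y=7: 147; y=8: 73.
Profit is maximized at y = 6. AVC there is 71/6 = €11.83 ≤ P, so producing beats shutting down (which would give -€104).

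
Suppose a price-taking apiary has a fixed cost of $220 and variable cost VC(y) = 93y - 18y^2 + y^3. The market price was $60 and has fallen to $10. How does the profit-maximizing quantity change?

Output falls from 11 to 0 (the firm shuts down)

MC = 93 - 36y + 3y^2; the shutdown threshold is min AVC = $12 (at y = 9).
With P = $60 above the shutdown price, P = MC gives y = 11.
At P = $10 < min AVC = $12, price no longer covers variable cost at any output, so the firm shuts down: y = 0.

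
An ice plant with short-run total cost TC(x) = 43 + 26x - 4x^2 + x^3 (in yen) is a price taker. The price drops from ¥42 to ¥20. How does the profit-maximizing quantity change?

Output falls from 4 to 0 (the firm shuts down)

MC = 26 - 8x + 3x^2; the shutdown threshold is min AVC = ¥22 (at x = 2).
With P = ¥42 above the shutdown price, P = MC gives x = 4.
At P = ¥20 < min AVC = ¥22, price no longer covers variable cost at any output, so the firm shuts down: x = 0.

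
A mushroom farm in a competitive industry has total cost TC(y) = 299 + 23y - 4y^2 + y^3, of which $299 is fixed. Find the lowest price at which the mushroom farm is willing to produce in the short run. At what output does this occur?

$19 per unit, at y = 2

Short-run supply begins at min AVC. From VC = 23y - 4y^2 + y^3, AVC = 23 - 4y + y^2.
dAVC/dy = -4 + 2y = 0 gives y = 2. min AVC = 23 - 4·2 + 2^2 = 19.
The firm shuts down for any P below $19.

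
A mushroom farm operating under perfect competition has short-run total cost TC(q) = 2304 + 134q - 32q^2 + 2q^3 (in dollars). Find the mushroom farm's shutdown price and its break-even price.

Shutdown price = $6; break-even price = $230

Shutdown price = min AVC. AVC = 134 - 32q + 2q^2, with vertex at q = 8 and minimum $6.
ATC = 2304/q + 134 - 32q + 2q^2. Setting dATC/dq = −2304/q^2 − 32 + 4q = 0 gives q = 12 (since 4·12^3 − 32·12^2 = 2304).
min ATC = 2304/12 + 134 − 32·12 + 2·12^2 = $230. That is the break-even price.
Between these two prices the firm operates at a loss; above $230 it earns a profit.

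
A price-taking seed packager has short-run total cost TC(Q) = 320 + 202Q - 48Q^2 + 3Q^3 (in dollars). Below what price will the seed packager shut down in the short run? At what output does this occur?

The shutdown price is the minimum of AVC. VC = 202Q - 48Q^2 + 3Q^3, so AVC = 202 - 48Q + 3Q^2.
At the minimum of AVC, MC = AVC. MC = 202 - 96Q + 9Q^2; setting MC = AVC gives 6Q^2 - 48Q = 0, so Q = 8. min AVC = 10.
The firm shuts down for any P below $10.

$10 per unit, at Q = 8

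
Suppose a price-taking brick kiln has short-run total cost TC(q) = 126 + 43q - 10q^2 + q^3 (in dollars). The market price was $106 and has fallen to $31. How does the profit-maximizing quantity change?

MC = 43 - 20q + 3q^2; the shutdown threshold is min AVC = $18 (at q = 5).
At P = $106 ≥ min AVC, set P = MC on the rising branch: q = 9.
At P = $31 ≥ min AVC, set P = MC: q = 6. The firm stays open but cuts output.

Output falls from 9 to 6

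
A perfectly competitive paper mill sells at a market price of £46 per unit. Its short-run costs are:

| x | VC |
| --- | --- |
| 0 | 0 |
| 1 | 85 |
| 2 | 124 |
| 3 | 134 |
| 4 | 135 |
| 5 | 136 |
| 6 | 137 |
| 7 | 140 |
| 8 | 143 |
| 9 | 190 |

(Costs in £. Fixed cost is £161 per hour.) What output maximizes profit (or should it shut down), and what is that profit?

Compute π = P·x − TC at each output: x=0: -161; x=1: -200; x=2: -193; x=3: -157; x=4: -112; x=5: -67; x=6: -22; x=7: 21; x=8: 64; x=9: 63.
Profit is maximized at x = 8. AVC there is 143/8 = £17.88 ≤ P, so producing beats shutting down (which would give -£161).

x = 8; profit = £64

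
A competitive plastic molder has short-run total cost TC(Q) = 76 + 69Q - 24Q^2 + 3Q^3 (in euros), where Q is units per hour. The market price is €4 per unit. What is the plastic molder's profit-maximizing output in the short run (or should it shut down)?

Variable cost is VC = 69Q - 24Q^2 + 3Q^3, so AVC = VC/Q = 69 - 24Q + 3Q^2 and MC = dTC/dQ = 69 - 48Q + 9Q^2.
AVC is minimized where dAVC/dQ = -24 + 6Q = 0, at Q = 4; min AVC = 69 - 24·4 + 3·4^2 = €21.
With P < min AVC (€4 < €21), every unit sold adds to the loss.
Shutting down limits the loss to fixed cost, €76.

Shut down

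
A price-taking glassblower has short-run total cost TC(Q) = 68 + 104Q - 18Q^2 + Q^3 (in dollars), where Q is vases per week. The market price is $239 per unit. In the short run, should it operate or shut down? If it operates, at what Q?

Variable cost is VC = 104Q - 18Q^2 + Q^3, so AVC = VC/Q = 104 - 18Q + Q^2 and MC = dTC/dQ = 104 - 36Q + 3Q^2.
AVC is minimized where dAVC/dQ = -18 + 2Q = 0, at Q = 9; min AVC = 104 - 18·9 + 9^2 = $23.
Since P = $239 ≥ min AVC = $23, price covers variable cost and the firm should produce.
Set P = MC: 239 = 104 - 36Q + 3Q^2 → -135 - 36Q + 3Q^2 = 0. The roots are Q = -3 and Q = 15; the profit-maximizing output is on the rising part of MC, so Q* = 15.
Check: AVC at Q = 15 is $59 ≤ P, so revenue covers variable cost.
Profit = P·Q − TC = 239·15 − 953 = $2632.

Produce at Q = 15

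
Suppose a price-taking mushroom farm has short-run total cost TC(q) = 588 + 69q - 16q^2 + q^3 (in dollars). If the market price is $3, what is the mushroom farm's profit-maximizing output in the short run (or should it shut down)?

From TC, MC = TC'(q) = 69 - 32q + 3q^2 and AVC = VC/q = 69 - 16q + q^2.
AVC is minimized where dAVC/dq = -16 + 2q = 0, at q = 8; min AVC = 69 - 16·8 + 8^2 = $5.
With P < min AVC ($3 < $5), every unit sold adds to the loss.
Best response: produce nothing and absorb the $588 fixed cost.

Shut down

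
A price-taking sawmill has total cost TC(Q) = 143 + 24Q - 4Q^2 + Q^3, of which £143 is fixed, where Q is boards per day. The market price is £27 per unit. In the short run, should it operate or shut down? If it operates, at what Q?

Variable cost is VC = 24Q - 4Q^2 + Q^3, so AVC = VC/Q = 24 - 4Q + Q^2 and MC = dTC/dQ = 24 - 8Q + 3Q^2.
AVC hits its minimum where MC = AVC, at Q = 2, giving min AVC = 24 - 4·2 + 2^2 = £20.
Because £27 ≥ £20, revenue can cover variable cost; the firm operates.
Solving P = MC: -3 - 8Q + 3Q^2 = 0 ⇒ Q = -1/3 or 3. On the upward-sloping branch, Q* = 3.
Check: AVC at Q = 3 is £21 ≤ P, so revenue covers variable cost.
Profit = P·Q − TC = 27·3 − 206 = -£125, a loss, but smaller than the £143 fixed cost the firm would lose by shutting down.

Produce at Q = 3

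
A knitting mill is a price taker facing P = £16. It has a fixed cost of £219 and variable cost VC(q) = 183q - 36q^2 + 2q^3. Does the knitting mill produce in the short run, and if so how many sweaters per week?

Strip out fixed cost: VC = 183q - 36q^2 + 2q^3. Then AVC = 183 - 36q + 2q^2 and MC = 183 - 72q + 6q^2.
AVC is minimized where dAVC/dq = -36 + 4q = 0, at q = 9; min AVC = 183 - 36·9 + 2·9^2 = £21.
With P < min AVC (£16 < £21), every unit sold adds to the loss.
Best response: produce nothing and absorb the £219 fixed cost.

Shut down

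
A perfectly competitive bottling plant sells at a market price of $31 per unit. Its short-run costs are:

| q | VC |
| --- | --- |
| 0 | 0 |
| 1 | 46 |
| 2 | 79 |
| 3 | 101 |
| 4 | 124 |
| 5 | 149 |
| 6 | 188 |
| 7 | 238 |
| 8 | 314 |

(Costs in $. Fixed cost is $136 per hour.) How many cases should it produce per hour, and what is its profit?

Profit at each row (π = 31q − TC): q=0: -136; q=1: -151; q=2: -153; q=3: -144; q=4: -136; q=5: -130; q=6: -138; q=7: -157; q=8: -202.
Profit is maximized at q = 5. AVC there is 149/5 = $29.80 ≤ P, so producing beats shutting down (which would give -$136).

q = 5; profit = -$130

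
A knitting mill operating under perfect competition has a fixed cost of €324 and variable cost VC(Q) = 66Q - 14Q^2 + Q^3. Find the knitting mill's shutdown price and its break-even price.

Shutdown price = €17; break-even price = €57

AVC = 66 - 14Q + Q^2; minimized at Q = 7, giving min AVC = €17. That is the shutdown price.
ATC = 324/Q + 66 - 14Q + Q^2. Setting dATC/dQ = −324/Q^2 − 14 + 2Q = 0 gives Q = 9 (since 2·9^3 − 14·9^2 = 324).
min ATC = 324/9 + 66 − 14·9 + 9^2 = €57. That is the break-even price.
Between these two prices the firm operates at a loss; above €57 it earns a profit.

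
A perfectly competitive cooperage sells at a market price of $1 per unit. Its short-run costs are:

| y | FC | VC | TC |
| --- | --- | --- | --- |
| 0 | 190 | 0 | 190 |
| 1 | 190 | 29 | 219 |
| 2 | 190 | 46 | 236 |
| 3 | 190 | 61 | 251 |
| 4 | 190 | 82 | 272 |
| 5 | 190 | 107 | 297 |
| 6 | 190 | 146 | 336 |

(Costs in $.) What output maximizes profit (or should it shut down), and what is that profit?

y = 0 (shut down); profit = -$190

Tabulate TR − TC: y=0: -190; y=1: -218; y=2: -234; y=3: -248; y=4: -268; y=5: -292; y=6: -330.
Profit is highest at y = 0. Equivalently, the lowest AVC in the table is 61/3 ≈ $20.33 at y = 3, and P = $1 falls below it — price never covers variable cost, so the firm shuts down and loses only its fixed cost.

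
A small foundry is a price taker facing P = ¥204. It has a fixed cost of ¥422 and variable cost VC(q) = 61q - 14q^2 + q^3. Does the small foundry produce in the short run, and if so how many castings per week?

Variable cost is VC = 61q - 14q^2 + q^3, so AVC = VC/q = 61 - 14q + q^2 and MC = dTC/dq = 61 - 28q + 3q^2.
AVC hits its minimum where MC = AVC, at q = 7, giving min AVC = 61 - 14·7 + 7^2 = ¥12.
Since P = ¥204 ≥ min AVC = ¥12, price covers variable cost and the firm should produce.
Set P = MC: 204 = 61 - 28q + 3q^2 → -143 - 28q + 3q^2 = 0. The roots are q = -11/3 and q = 13; the profit-maximizing output is on the rising part of MC, so q* = 13.
Check: AVC at q = 13 is ¥48 ≤ P, so revenue covers variable cost.
Profit = P·q − TC = 204·13 − 1046 = ¥1606.

Produce at q = 13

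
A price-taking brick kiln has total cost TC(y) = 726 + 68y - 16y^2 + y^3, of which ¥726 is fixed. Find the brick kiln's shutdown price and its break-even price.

Shutdown price = ¥4; break-even price = ¥79

AVC = 68 - 16y + y^2; minimized at y = 8, giving min AVC = ¥4. That is the shutdown price.
ATC = 726/y + 68 - 16y + y^2. Setting dATC/dy = −726/y^2 − 16 + 2y = 0 gives y = 11 (since 2·11^3 − 16·11^2 = 726).
min ATC = 726/11 + 68 − 16·11 + 11^2 = ¥79. That is the break-even price.
For ¥4 ≤ P < ¥79 the firm produces at a loss; below ¥4 it shuts down.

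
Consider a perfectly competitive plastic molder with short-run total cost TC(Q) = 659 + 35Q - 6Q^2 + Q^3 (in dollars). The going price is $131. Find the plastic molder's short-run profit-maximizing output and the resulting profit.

AVC = 35 - 6Q + Q^2 has its minimum $26 at Q = 3; price $131 clears that bar, so the firm operates.
With MC = 35 - 12Q + 3Q^2, P = MC on the upward-sloping part at Q* = 8.
TR = 131·8 = 1048. TC = 659 + 408 = 1067. Profit = 1048 − 1067 = -$19.
Shutting down would mean losing the fixed cost of $659, so operating at a loss of $19 is better by $640.

Profit = -$19 at Q = 8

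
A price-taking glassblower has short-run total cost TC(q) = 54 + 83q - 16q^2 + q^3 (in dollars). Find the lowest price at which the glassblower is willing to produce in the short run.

$19 per unit

The shutdown price is the minimum of AVC. VC = 83q - 16q^2 + q^3, so AVC = 83 - 16q + q^2.
At the minimum of AVC, MC = AVC. MC = 83 - 32q + 3q^2; setting MC = AVC gives 2q^2 - 16q = 0, so q = 8. min AVC = 19.
The firm shuts down for any P below $19.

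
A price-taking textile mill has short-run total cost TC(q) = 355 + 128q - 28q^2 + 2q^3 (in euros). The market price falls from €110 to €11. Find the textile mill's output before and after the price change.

Output falls from 9 to 0 (the firm shuts down)

MC = 128 - 56q + 6q^2; the shutdown threshold is min AVC = €30 (at q = 7).
At P = €110 ≥ min AVC, set P = MC on the rising branch: q = 9.
At P = €11 < min AVC = €30, price no longer covers variable cost at any output, so the firm shuts down: q = 0.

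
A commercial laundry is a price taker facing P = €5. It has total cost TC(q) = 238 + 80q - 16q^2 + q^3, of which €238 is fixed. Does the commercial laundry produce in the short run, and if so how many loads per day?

Shut down

Strip out fixed cost: VC = 80q - 16q^2 + q^3. Then AVC = 80 - 16q + q^2 and MC = 80 - 32q + 3q^2.
AVC is minimized where dAVC/dq = -16 + 2q = 0, at q = 8; min AVC = 80 - 16·8 + 8^2 = €16.
Since P = €5 < min AVC = €16, price fails to cover variable cost at any output.
Shutting down limits the loss to fixed cost, €238.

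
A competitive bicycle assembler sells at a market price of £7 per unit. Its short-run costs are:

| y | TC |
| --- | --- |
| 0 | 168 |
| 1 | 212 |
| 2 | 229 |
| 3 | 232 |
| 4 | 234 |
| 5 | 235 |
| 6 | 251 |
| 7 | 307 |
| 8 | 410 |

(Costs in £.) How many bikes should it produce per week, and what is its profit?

Compute π = P·y − TC at each output: y=0: -168; y=1: -205; y=2: -215; y=3: -211; y=4: -206; y=5: -200; y=6: -209; y=7: -258; y=8: -354.
Profit is highest at y = 0. Equivalently, the lowest AVC in the table is 67/5 ≈ £13.40 at y = 5, and P = £7 falls below it — price never covers variable cost, so the firm shuts down and loses only its fixed cost.

y = 0 (shut down); profit = -£168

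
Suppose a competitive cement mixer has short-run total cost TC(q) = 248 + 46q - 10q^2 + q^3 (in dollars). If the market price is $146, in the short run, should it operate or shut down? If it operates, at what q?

From TC, MC = TC'(q) = 46 - 20q + 3q^2 and AVC = VC/q = 46 - 10q + q^2.
AVC hits its minimum where MC = AVC, at q = 5, giving min AVC = 46 - 10·5 + 5^2 = $21.
Because $146 ≥ $21, revenue can cover variable cost; the firm operates.
Set P = MC: 146 = 46 - 20q + 3q^2 → -100 - 20q + 3q^2 = 0. The roots are q = -10/3 and q = 10; the profit-maximizing output is on the rising part of MC, so q* = 10.
Check: AVC at q = 10 is $46 ≤ P, so revenue covers variable cost.
Profit = P·q − TC = 146·10 − 708 = $752.

Produce at q = 10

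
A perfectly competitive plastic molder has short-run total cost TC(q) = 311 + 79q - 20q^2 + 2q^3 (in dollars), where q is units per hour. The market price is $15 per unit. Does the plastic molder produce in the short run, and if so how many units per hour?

Shut down

Strip out fixed cost: VC = 79q - 20q^2 + 2q^3. Then AVC = 79 - 20q + 2q^2 and MC = 79 - 40q + 6q^2.
AVC hits its minimum where MC = AVC, at q = 5, giving min AVC = 79 - 20·5 + 2·5^2 = $29.
P = $15 lies below min AVC = $29; no output level covers variable cost.
Shutting down limits the loss to fixed cost, $311.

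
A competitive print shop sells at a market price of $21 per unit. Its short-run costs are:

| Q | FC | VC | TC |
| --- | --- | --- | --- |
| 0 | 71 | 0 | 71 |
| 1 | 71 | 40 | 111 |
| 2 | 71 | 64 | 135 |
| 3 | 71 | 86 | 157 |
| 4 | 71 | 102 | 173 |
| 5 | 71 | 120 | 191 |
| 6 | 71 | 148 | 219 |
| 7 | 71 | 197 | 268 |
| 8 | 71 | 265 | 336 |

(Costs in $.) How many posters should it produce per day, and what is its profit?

Compute π = P·Q − TC at each output: Q=0: -71; Q=1: -90; Q=2: -93; Q=3: -94; Q=4: -89; Q=5: -86; Q=6: -93; Q=7: -121; Q=8: -168.
Profit is highest at Q = 0. Equivalently, the lowest AVC in the table is 120/5 ≈ $24 at Q = 5, and P = $21 falls below it — price never covers variable cost, so the firm shuts down and loses only its fixed cost.

Q = 0 (shut down); profit = -$71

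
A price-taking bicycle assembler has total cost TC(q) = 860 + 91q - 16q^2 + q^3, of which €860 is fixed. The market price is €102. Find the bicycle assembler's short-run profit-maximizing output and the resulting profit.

AVC = 91 - 16q + q^2; min AVC = €27 at q = 8. Since P = €102 ≥ min AVC, the firm produces.
With MC = 91 - 32q + 3q^2, P = MC on the upward-sloping part at q* = 11.
TR = 102·11 = 1122. TC = 860 + 396 = 1256. Profit = 1122 − 1256 = -€134.
By producing, the firm covers all variable cost plus €726 of fixed cost; shutting down would lose the full €860.

Profit = -€134 at q = 11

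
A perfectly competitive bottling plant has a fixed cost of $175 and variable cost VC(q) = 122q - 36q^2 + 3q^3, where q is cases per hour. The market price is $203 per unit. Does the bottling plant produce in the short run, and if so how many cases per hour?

Produce at q = 9

Strip out fixed cost: VC = 122q - 36q^2 + 3q^3. Then AVC = 122 - 36q + 3q^2 and MC = 122 - 72q + 9q^2.
The AVC parabola has its vertex at q = 36/6 = 6, where AVC = 122 - 36·6 + 3·6^2 = $14.
Since P = $203 ≥ min AVC = $14, price covers variable cost and the firm should produce.
Solving P = MC: -81 - 72q + 9q^2 = 0 ⇒ q = -1 or 9. On the upward-sloping branch, q* = 9.
Check: AVC at q = 9 is $41 ≤ P, so revenue covers variable cost.
Profit = P·q − TC = 203·9 − 544 = $1283.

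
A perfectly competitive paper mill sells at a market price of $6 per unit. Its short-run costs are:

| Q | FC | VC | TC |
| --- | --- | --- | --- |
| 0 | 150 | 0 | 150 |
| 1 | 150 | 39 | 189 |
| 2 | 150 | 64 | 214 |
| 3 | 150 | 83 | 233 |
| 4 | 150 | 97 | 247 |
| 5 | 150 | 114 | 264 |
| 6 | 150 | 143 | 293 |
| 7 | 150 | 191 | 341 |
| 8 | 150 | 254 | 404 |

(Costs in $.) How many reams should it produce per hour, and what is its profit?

Q = 0 (shut down); profit = -$150

Compute π = P·Q − TC at each output: Q=0: -150; Q=1: -183; Q=2: -202; Q=3: -215; Q=4: -223; Q=5: -234; Q=6: -257; Q=7: -299; Q=8: -356.
Profit is highest at Q = 0. Equivalently, the lowest AVC in the table is 114/5 ≈ $22.80 at Q = 5, and P = $6 falls below it — price never covers variable cost, so the firm shuts down and loses only its fixed cost.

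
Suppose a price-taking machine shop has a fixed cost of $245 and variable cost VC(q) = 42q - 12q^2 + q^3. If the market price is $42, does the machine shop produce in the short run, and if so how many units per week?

Strip out fixed cost: VC = 42q - 12q^2 + q^3. Then AVC = 42 - 12q + q^2 and MC = 42 - 24q + 3q^2.
AVC is minimized where dAVC/dq = -12 + 2q = 0, at q = 6; min AVC = 42 - 12·6 + 6^2 = $6.
Because $42 ≥ $6, revenue can cover variable cost; the firm operates.
Solving P = MC: -24q + 3q^2 = 0 ⇒ q = 0 or 8. On the upward-sloping branch, q* = 8.
Check: AVC at q = 8 is $10 ≤ P, so revenue covers variable cost.
Profit = P·q − TC = 42·8 − 325 = $11.

Produce at q = 8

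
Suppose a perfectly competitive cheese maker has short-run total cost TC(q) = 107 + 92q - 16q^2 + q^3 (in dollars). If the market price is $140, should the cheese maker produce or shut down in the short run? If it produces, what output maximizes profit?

Produce at q = 12

From TC, MC = TC'(q) = 92 - 32q + 3q^2 and AVC = VC/q = 92 - 16q + q^2.
The AVC parabola has its vertex at q = 16/2 = 8, where AVC = 92 - 16·8 + 8^2 = $28.
Because $140 ≥ $28, revenue can cover variable cost; the firm operates.
Solving P = MC: -48 - 32q + 3q^2 = 0 ⇒ q = -4/3 or 12. On the upward-sloping branch, q* = 12.
Check: AVC at q = 12 is $44 ≤ P, so revenue covers variable cost.
Profit = P·q − TC = 140·12 − 635 = $1045.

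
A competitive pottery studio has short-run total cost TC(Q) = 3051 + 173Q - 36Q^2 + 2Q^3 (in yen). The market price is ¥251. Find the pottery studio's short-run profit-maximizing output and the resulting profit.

Profit = -¥347 at Q = 13

AVC = 173 - 36Q + 2Q^2; min AVC = ¥11 at Q = 9. Since P = ¥251 ≥ min AVC, the firm produces.
With MC = 173 - 72Q + 6Q^2, P = MC on the upward-sloping part at Q* = 13.
TR = 251·13 = 3263. TC = 3051 + 559 = 3610. Profit = 3263 − 3610 = -¥347.
Shutting down would mean losing the fixed cost of ¥3051, so operating at a loss of ¥347 is better by ¥2704.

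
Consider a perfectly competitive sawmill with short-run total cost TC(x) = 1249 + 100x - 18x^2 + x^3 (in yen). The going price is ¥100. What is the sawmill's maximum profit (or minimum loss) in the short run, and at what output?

Profit = -¥385 at x = 12

AVC = 100 - 18x + x^2 has its minimum ¥19 at x = 9; price ¥100 clears that bar, so the firm operates.
MC = 100 - 36x + 3x^2. Setting P = MC and taking the root on the rising branch gives x* = 12.
TR = 100·12 = 1200. TC = 1249 + 336 = 1585. Profit = 1200 − 1585 = -¥385.
That loss of ¥385 beats the ¥1249 the firm would lose by shutting down; producing recovers ¥864 of fixed cost.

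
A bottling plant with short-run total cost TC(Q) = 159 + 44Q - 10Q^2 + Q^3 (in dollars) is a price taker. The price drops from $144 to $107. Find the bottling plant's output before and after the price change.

Output falls from 10 to 9

AVC = 44 - 10Q + Q^2, minimized at Q = 5 where min AVC = $19. MC = 44 - 20Q + 3Q^2.
With P = $144 above the shutdown price, P = MC gives Q = 10.
At P = $107 ≥ min AVC, set P = MC: Q = 9. The firm stays open but cuts output.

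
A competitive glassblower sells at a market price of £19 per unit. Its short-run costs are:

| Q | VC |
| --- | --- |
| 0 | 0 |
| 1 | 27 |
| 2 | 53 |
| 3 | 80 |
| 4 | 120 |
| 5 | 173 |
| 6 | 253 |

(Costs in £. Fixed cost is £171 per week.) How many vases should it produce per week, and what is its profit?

Q = 0 (shut down); profit = -£171

Tabulate TR − TC: Q=0: -171; Q=1: -179; Q=2: -186; Q=3: -194; Q=4: -215; Q=5: -249; Q=6: -310.
Profit is highest at Q = 0. Equivalently, the lowest AVC in the table is 53/2 ≈ £26.50 at Q = 2, and P = £19 falls below it — price never covers variable cost, so the firm shuts down and loses only its fixed cost.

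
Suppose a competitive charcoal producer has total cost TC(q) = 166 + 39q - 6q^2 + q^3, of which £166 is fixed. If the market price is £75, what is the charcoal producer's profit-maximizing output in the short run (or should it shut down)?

Variable cost is VC = 39q - 6q^2 + q^3, so AVC = VC/q = 39 - 6q + q^2 and MC = dTC/dq = 39 - 12q + 3q^2.
AVC hits its minimum where MC = AVC, at q = 3, giving min AVC = 39 - 6·3 + 3^2 = £30.
Since P = £75 ≥ min AVC = £30, price covers variable cost and the firm should produce.
P = MC gives -36 - 12q + 3q^2 = 0, with roots -2 and 6. Take the larger (rising MC): q* = 6.
Check: AVC at q = 6 is £39 ≤ P, so revenue covers variable cost.
Profit = P·q − TC = 75·6 − 400 = £50.

Produce at q = 6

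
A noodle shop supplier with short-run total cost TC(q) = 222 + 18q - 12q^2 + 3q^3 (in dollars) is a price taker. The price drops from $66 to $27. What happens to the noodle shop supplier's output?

Output falls from 4 to 3

AVC = 18 - 12q + 3q^2, minimized at q = 2 where min AVC = $6. MC = 18 - 24q + 9q^2.
At P = $66 ≥ min AVC, set P = MC on the rising branch: q = 4.
At P = $27 ≥ min AVC, set P = MC: q = 3. The firm stays open but cuts output.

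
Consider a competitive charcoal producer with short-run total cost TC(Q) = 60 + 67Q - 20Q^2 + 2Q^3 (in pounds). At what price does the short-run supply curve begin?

£17 per unit

Short-run supply begins at min AVC. From VC = 67Q - 20Q^2 + 2Q^3, AVC = 67 - 20Q + 2Q^2.
dAVC/dQ = -20 + 4Q = 0 gives Q = 5. min AVC = 67 - 20·5 + 2·5^2 = 17.
So the shutdown price is £17.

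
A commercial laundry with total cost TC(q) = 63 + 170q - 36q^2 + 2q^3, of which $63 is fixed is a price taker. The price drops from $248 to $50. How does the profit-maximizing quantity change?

AVC = 170 - 36q + 2q^2, minimized at q = 9 where min AVC = $8. MC = 170 - 72q + 6q^2.
With P = $248 above the shutdown price, P = MC gives q = 13.
At P = $50 ≥ min AVC, set P = MC: q = 10. The firm stays open but cuts output.

Output falls from 13 to 10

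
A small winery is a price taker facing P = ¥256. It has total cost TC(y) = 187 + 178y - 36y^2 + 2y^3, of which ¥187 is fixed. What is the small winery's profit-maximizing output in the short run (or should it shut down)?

Produce at y = 13

From TC, MC = TC'(y) = 178 - 72y + 6y^2 and AVC = VC/y = 178 - 36y + 2y^2.
The AVC parabola has its vertex at y = 36/4 = 9, where AVC = 178 - 36·9 + 2·9^2 = ¥16.
Because ¥256 ≥ ¥16, revenue can cover variable cost; the firm operates.
Solving P = MC: -78 - 72y + 6y^2 = 0 ⇒ y = -1 or 13. On the upward-sloping branch, y* = 13.
Check: AVC at y = 13 is ¥48 ≤ P, so revenue covers variable cost.
Profit = P·y − TC = 256·13 − 811 = ¥2517.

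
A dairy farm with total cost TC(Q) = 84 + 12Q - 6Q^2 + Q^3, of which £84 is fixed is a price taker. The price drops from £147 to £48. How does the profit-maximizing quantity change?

Output falls from 9 to 6

AVC = 12 - 6Q + Q^2, minimized at Q = 3 where min AVC = £3. MC = 12 - 12Q + 3Q^2.
With P = £147 above the shutdown price, P = MC gives Q = 9.
At P = £48 ≥ min AVC, set P = MC: Q = 6. The firm stays open but cuts output.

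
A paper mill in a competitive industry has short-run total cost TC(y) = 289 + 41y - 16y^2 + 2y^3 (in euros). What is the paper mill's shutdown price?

€9 per unit

The firm shuts down when price falls below the minimum of average variable cost. AVC = VC/y = 41 - 16y + 2y^2.
dAVC/dy = -16 + 4y = 0 gives y = 4. min AVC = 41 - 16·4 + 2·4^2 = 9.
For P < €9 the firm produces nothing.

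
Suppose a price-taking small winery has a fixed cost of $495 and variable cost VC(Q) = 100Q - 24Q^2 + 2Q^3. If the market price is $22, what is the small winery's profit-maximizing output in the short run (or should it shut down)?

Shut down

Variable cost is VC = 100Q - 24Q^2 + 2Q^3, so AVC = VC/Q = 100 - 24Q + 2Q^2 and MC = dTC/dQ = 100 - 48Q + 6Q^2.
The AVC parabola has its vertex at Q = 24/4 = 6, where AVC = 100 - 24·6 + 2·6^2 = $28.
With P < min AVC ($22 < $28), every unit sold adds to the loss.
The firm minimizes its loss by shutting down and losing only its fixed cost of $495.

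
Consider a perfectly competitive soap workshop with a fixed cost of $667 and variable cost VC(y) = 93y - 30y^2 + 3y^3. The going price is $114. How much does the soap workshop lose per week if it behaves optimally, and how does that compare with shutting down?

AVC = 93 - 30y + 3y^2 has its minimum $18 at y = 5; price $114 clears that bar, so the firm operates.
With MC = 93 - 60y + 9y^2, P = MC on the upward-sloping part at y* = 7.
TR = 114·7 = 798. TC = 667 + 210 = 877. Profit = 798 − 877 = -$79.
That loss of $79 beats the $667 the firm would lose by shutting down; producing recovers $588 of fixed cost.

Profit = -$79 at y = 7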